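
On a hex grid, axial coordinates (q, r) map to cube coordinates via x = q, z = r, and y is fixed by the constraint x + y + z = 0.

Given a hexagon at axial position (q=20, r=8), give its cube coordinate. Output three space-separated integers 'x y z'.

Answer: 20 -28 8

Derivation:
x = q = 20
z = r = 8
y = -x - z = -(20) - (8) = -28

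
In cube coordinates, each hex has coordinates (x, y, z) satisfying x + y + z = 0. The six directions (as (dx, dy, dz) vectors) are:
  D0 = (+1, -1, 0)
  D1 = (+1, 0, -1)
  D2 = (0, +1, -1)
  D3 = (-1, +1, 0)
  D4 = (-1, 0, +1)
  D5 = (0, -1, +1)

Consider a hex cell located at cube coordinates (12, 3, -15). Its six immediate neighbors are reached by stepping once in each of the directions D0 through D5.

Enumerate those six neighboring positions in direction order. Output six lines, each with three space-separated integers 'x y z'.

Center: (12, 3, -15). Add each direction:
  D0: (12, 3, -15) + (1, -1, 0) = (13, 2, -15)
  D1: (12, 3, -15) + (1, 0, -1) = (13, 3, -16)
  D2: (12, 3, -15) + (0, 1, -1) = (12, 4, -16)
  D3: (12, 3, -15) + (-1, 1, 0) = (11, 4, -15)
  D4: (12, 3, -15) + (-1, 0, 1) = (11, 3, -14)
  D5: (12, 3, -15) + (0, -1, 1) = (12, 2, -14)

Answer: 13 2 -15
13 3 -16
12 4 -16
11 4 -15
11 3 -14
12 2 -14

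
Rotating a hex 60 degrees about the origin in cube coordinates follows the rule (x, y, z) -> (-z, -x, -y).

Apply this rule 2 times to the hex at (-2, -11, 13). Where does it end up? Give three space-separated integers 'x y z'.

Start: (-2, -11, 13)
Step 1: (-2, -11, 13) -> (-(13), -(-2), -(-11)) = (-13, 2, 11)
Step 2: (-13, 2, 11) -> (-(11), -(-13), -(2)) = (-11, 13, -2)

Answer: -11 13 -2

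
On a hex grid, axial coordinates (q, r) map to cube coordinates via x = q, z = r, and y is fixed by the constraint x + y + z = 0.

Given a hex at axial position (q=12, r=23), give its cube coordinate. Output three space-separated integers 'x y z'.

Answer: 12 -35 23

Derivation:
x = q = 12
z = r = 23
y = -x - z = -(12) - (23) = -35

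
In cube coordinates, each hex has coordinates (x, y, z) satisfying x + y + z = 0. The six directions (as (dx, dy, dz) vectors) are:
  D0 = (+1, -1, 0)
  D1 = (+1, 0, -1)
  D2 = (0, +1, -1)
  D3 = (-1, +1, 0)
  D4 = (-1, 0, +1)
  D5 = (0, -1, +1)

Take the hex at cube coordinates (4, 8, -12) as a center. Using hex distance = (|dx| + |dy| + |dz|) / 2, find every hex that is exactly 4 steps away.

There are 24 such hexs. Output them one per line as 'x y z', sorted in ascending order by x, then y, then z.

Answer: 0 8 -8
0 9 -9
0 10 -10
0 11 -11
0 12 -12
1 7 -8
1 12 -13
2 6 -8
2 12 -14
3 5 -8
3 12 -15
4 4 -8
4 12 -16
5 4 -9
5 11 -16
6 4 -10
6 10 -16
7 4 -11
7 9 -16
8 4 -12
8 5 -13
8 6 -14
8 7 -15
8 8 -16

Derivation:
Walk ring at distance 4 from (4, 8, -12):
Start at center + D4*4 = (0, 8, -8)
  hex 0: (0, 8, -8)
  hex 1: (1, 7, -8)
  hex 2: (2, 6, -8)
  hex 3: (3, 5, -8)
  hex 4: (4, 4, -8)
  hex 5: (5, 4, -9)
  hex 6: (6, 4, -10)
  hex 7: (7, 4, -11)
  hex 8: (8, 4, -12)
  hex 9: (8, 5, -13)
  hex 10: (8, 6, -14)
  hex 11: (8, 7, -15)
  hex 12: (8, 8, -16)
  hex 13: (7, 9, -16)
  hex 14: (6, 10, -16)
  hex 15: (5, 11, -16)
  hex 16: (4, 12, -16)
  hex 17: (3, 12, -15)
  hex 18: (2, 12, -14)
  hex 19: (1, 12, -13)
  hex 20: (0, 12, -12)
  hex 21: (0, 11, -11)
  hex 22: (0, 10, -10)
  hex 23: (0, 9, -9)
Sorted: 24 hexes.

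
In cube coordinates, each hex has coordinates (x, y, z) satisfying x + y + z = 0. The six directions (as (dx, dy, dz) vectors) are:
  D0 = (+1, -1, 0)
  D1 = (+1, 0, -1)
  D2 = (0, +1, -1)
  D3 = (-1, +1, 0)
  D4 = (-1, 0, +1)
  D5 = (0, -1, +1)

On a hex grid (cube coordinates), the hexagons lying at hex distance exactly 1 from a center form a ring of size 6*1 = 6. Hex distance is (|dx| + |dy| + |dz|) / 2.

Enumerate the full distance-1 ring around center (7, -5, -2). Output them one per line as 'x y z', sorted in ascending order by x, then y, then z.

Answer: 6 -5 -1
6 -4 -2
7 -6 -1
7 -4 -3
8 -6 -2
8 -5 -3

Derivation:
Walk ring at distance 1 from (7, -5, -2):
Start at center + D4*1 = (6, -5, -1)
  hex 0: (6, -5, -1)
  hex 1: (7, -6, -1)
  hex 2: (8, -6, -2)
  hex 3: (8, -5, -3)
  hex 4: (7, -4, -3)
  hex 5: (6, -4, -2)
Sorted: 6 hexes.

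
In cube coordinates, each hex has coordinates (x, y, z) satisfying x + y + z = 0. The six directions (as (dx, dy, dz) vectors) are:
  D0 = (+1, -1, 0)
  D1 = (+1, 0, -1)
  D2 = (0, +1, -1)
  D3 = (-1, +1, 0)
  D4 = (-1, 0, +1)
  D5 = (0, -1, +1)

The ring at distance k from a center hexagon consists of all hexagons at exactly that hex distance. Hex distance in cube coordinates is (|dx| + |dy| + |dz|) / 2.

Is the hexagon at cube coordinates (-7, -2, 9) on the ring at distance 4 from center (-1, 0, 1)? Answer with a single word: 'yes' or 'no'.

Answer: no

Derivation:
|px - cx| = |-7 - (-1)| = 6
|py - cy| = |-2 - 0| = 2
|pz - cz| = |9 - 1| = 8
distance = (6+2+8)/2 = 16/2 = 8
radius = 4; distance != radius -> no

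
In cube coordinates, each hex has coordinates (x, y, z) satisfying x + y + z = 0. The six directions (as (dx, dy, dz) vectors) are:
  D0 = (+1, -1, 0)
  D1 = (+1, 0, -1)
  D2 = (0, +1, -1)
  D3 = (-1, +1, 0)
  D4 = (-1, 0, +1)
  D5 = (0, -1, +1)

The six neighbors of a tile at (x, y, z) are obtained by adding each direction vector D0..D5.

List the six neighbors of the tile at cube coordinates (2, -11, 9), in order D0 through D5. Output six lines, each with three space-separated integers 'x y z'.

Center: (2, -11, 9). Add each direction:
  D0: (2, -11, 9) + (1, -1, 0) = (3, -12, 9)
  D1: (2, -11, 9) + (1, 0, -1) = (3, -11, 8)
  D2: (2, -11, 9) + (0, 1, -1) = (2, -10, 8)
  D3: (2, -11, 9) + (-1, 1, 0) = (1, -10, 9)
  D4: (2, -11, 9) + (-1, 0, 1) = (1, -11, 10)
  D5: (2, -11, 9) + (0, -1, 1) = (2, -12, 10)

Answer: 3 -12 9
3 -11 8
2 -10 8
1 -10 9
1 -11 10
2 -12 10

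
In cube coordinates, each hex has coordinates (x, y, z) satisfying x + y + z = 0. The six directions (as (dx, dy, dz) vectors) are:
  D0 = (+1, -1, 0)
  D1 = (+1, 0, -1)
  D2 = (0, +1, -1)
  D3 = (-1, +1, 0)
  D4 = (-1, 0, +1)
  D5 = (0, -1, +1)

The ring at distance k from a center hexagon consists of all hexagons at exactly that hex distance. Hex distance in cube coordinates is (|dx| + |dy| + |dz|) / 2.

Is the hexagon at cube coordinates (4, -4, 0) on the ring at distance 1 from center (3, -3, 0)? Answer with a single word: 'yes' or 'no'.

Answer: yes

Derivation:
|px - cx| = |4 - 3| = 1
|py - cy| = |-4 - (-3)| = 1
|pz - cz| = |0 - 0| = 0
distance = (1+1+0)/2 = 2/2 = 1
radius = 1; distance == radius -> yes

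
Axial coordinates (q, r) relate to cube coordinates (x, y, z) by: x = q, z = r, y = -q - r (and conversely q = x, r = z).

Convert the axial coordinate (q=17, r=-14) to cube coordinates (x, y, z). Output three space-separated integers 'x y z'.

Answer: 17 -3 -14

Derivation:
x = q = 17
z = r = -14
y = -x - z = -(17) - (-14) = -3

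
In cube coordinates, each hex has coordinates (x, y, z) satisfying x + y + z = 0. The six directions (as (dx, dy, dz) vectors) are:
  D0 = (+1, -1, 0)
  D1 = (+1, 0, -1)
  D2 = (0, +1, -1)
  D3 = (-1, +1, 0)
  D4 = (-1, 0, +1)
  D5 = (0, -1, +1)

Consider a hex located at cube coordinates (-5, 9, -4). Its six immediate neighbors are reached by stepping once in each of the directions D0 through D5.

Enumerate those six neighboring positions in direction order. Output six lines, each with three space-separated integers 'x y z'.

Center: (-5, 9, -4). Add each direction:
  D0: (-5, 9, -4) + (1, -1, 0) = (-4, 8, -4)
  D1: (-5, 9, -4) + (1, 0, -1) = (-4, 9, -5)
  D2: (-5, 9, -4) + (0, 1, -1) = (-5, 10, -5)
  D3: (-5, 9, -4) + (-1, 1, 0) = (-6, 10, -4)
  D4: (-5, 9, -4) + (-1, 0, 1) = (-6, 9, -3)
  D5: (-5, 9, -4) + (0, -1, 1) = (-5, 8, -3)

Answer: -4 8 -4
-4 9 -5
-5 10 -5
-6 10 -4
-6 9 -3
-5 8 -3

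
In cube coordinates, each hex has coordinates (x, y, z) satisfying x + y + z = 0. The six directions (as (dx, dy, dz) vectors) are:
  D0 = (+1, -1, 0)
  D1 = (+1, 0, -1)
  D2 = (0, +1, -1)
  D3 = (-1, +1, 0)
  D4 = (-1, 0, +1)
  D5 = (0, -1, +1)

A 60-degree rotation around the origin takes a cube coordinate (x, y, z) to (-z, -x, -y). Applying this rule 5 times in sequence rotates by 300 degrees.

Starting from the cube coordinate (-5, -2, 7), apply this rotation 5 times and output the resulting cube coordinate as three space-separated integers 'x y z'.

Answer: 2 -7 5

Derivation:
Start: (-5, -2, 7)
Step 1: (-5, -2, 7) -> (-(7), -(-5), -(-2)) = (-7, 5, 2)
Step 2: (-7, 5, 2) -> (-(2), -(-7), -(5)) = (-2, 7, -5)
Step 3: (-2, 7, -5) -> (-(-5), -(-2), -(7)) = (5, 2, -7)
Step 4: (5, 2, -7) -> (-(-7), -(5), -(2)) = (7, -5, -2)
Step 5: (7, -5, -2) -> (-(-2), -(7), -(-5)) = (2, -7, 5)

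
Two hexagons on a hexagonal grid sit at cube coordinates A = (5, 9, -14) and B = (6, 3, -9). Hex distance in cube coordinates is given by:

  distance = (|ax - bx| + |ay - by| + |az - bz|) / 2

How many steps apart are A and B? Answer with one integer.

Answer: 6

Derivation:
|ax - bx| = |5 - 6| = 1
|ay - by| = |9 - 3| = 6
|az - bz| = |-14 - (-9)| = 5
distance = (1 + 6 + 5) / 2 = 12 / 2 = 6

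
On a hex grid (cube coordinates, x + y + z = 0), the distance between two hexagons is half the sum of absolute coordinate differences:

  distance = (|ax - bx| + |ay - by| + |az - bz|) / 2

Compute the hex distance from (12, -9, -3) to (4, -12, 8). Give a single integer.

|ax - bx| = |12 - 4| = 8
|ay - by| = |-9 - (-12)| = 3
|az - bz| = |-3 - 8| = 11
distance = (8 + 3 + 11) / 2 = 22 / 2 = 11

Answer: 11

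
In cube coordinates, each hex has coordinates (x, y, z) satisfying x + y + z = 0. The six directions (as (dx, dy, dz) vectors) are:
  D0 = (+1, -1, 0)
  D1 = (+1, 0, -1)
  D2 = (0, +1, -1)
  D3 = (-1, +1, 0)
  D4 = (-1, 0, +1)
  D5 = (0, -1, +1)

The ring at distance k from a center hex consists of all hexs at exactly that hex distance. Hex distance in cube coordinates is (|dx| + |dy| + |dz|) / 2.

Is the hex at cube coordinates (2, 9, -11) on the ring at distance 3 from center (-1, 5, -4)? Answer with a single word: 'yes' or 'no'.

|px - cx| = |2 - (-1)| = 3
|py - cy| = |9 - 5| = 4
|pz - cz| = |-11 - (-4)| = 7
distance = (3+4+7)/2 = 14/2 = 7
radius = 3; distance != radius -> no

Answer: no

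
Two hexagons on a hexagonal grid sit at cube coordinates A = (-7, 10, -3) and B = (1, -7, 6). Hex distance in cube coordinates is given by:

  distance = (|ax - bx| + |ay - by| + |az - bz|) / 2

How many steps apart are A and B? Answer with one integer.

|ax - bx| = |-7 - 1| = 8
|ay - by| = |10 - (-7)| = 17
|az - bz| = |-3 - 6| = 9
distance = (8 + 17 + 9) / 2 = 34 / 2 = 17

Answer: 17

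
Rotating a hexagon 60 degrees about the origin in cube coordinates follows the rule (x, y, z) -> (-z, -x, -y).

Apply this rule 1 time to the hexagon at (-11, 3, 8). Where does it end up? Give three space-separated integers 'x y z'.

Start: (-11, 3, 8)
Step 1: (-11, 3, 8) -> (-(8), -(-11), -(3)) = (-8, 11, -3)

Answer: -8 11 -3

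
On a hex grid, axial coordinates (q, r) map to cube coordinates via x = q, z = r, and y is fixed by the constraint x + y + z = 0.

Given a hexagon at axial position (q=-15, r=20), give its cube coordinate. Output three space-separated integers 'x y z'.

Answer: -15 -5 20

Derivation:
x = q = -15
z = r = 20
y = -x - z = -(-15) - (20) = -5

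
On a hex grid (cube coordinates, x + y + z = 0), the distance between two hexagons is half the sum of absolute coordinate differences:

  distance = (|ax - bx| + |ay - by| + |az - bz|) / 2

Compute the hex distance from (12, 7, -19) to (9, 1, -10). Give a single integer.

|ax - bx| = |12 - 9| = 3
|ay - by| = |7 - 1| = 6
|az - bz| = |-19 - (-10)| = 9
distance = (3 + 6 + 9) / 2 = 18 / 2 = 9

Answer: 9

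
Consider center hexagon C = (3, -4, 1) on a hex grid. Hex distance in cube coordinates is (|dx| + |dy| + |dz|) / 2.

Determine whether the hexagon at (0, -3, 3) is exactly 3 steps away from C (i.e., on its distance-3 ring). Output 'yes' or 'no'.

|px - cx| = |0 - 3| = 3
|py - cy| = |-3 - (-4)| = 1
|pz - cz| = |3 - 1| = 2
distance = (3+1+2)/2 = 6/2 = 3
radius = 3; distance == radius -> yes

Answer: yes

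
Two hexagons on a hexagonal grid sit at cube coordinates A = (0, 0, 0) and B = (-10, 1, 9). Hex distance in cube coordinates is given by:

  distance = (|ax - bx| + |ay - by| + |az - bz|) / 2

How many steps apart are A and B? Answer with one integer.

Answer: 10

Derivation:
|ax - bx| = |0 - (-10)| = 10
|ay - by| = |0 - 1| = 1
|az - bz| = |0 - 9| = 9
distance = (10 + 1 + 9) / 2 = 20 / 2 = 10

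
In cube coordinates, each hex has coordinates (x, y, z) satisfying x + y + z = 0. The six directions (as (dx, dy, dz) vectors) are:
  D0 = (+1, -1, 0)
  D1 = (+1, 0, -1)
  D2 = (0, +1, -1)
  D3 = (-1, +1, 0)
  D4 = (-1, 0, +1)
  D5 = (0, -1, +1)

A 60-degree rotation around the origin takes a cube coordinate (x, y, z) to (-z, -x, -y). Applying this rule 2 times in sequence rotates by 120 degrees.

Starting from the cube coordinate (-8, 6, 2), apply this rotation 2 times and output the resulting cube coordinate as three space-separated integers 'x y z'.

Answer: 6 2 -8

Derivation:
Start: (-8, 6, 2)
Step 1: (-8, 6, 2) -> (-(2), -(-8), -(6)) = (-2, 8, -6)
Step 2: (-2, 8, -6) -> (-(-6), -(-2), -(8)) = (6, 2, -8)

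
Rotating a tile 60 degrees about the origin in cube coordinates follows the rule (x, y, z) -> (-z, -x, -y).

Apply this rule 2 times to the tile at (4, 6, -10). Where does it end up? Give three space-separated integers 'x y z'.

Answer: 6 -10 4

Derivation:
Start: (4, 6, -10)
Step 1: (4, 6, -10) -> (-(-10), -(4), -(6)) = (10, -4, -6)
Step 2: (10, -4, -6) -> (-(-6), -(10), -(-4)) = (6, -10, 4)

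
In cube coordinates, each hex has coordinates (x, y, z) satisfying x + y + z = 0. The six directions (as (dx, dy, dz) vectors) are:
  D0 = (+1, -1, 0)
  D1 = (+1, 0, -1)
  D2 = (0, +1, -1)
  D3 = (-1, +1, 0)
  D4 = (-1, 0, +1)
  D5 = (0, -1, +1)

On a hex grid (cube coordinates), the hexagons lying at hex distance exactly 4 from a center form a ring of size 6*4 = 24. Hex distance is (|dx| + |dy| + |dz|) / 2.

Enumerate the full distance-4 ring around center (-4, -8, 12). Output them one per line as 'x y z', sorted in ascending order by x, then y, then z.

Answer: -8 -8 16
-8 -7 15
-8 -6 14
-8 -5 13
-8 -4 12
-7 -9 16
-7 -4 11
-6 -10 16
-6 -4 10
-5 -11 16
-5 -4 9
-4 -12 16
-4 -4 8
-3 -12 15
-3 -5 8
-2 -12 14
-2 -6 8
-1 -12 13
-1 -7 8
0 -12 12
0 -11 11
0 -10 10
0 -9 9
0 -8 8

Derivation:
Walk ring at distance 4 from (-4, -8, 12):
Start at center + D4*4 = (-8, -8, 16)
  hex 0: (-8, -8, 16)
  hex 1: (-7, -9, 16)
  hex 2: (-6, -10, 16)
  hex 3: (-5, -11, 16)
  hex 4: (-4, -12, 16)
  hex 5: (-3, -12, 15)
  hex 6: (-2, -12, 14)
  hex 7: (-1, -12, 13)
  hex 8: (0, -12, 12)
  hex 9: (0, -11, 11)
  hex 10: (0, -10, 10)
  hex 11: (0, -9, 9)
  hex 12: (0, -8, 8)
  hex 13: (-1, -7, 8)
  hex 14: (-2, -6, 8)
  hex 15: (-3, -5, 8)
  hex 16: (-4, -4, 8)
  hex 17: (-5, -4, 9)
  hex 18: (-6, -4, 10)
  hex 19: (-7, -4, 11)
  hex 20: (-8, -4, 12)
  hex 21: (-8, -5, 13)
  hex 22: (-8, -6, 14)
  hex 23: (-8, -7, 15)
Sorted: 24 hexes.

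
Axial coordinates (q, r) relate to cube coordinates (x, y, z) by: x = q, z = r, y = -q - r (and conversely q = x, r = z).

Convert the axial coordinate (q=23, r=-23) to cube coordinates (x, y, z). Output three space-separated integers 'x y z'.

Answer: 23 0 -23

Derivation:
x = q = 23
z = r = -23
y = -x - z = -(23) - (-23) = 0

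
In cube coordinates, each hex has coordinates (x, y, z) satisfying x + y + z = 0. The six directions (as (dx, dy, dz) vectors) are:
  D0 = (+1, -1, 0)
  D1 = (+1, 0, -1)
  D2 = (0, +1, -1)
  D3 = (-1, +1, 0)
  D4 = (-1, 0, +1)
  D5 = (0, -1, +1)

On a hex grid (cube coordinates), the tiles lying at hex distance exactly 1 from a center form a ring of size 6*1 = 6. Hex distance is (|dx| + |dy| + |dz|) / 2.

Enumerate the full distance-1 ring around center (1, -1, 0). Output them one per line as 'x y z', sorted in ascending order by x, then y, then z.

Answer: 0 -1 1
0 0 0
1 -2 1
1 0 -1
2 -2 0
2 -1 -1

Derivation:
Walk ring at distance 1 from (1, -1, 0):
Start at center + D4*1 = (0, -1, 1)
  hex 0: (0, -1, 1)
  hex 1: (1, -2, 1)
  hex 2: (2, -2, 0)
  hex 3: (2, -1, -1)
  hex 4: (1, 0, -1)
  hex 5: (0, 0, 0)
Sorted: 6 hexes.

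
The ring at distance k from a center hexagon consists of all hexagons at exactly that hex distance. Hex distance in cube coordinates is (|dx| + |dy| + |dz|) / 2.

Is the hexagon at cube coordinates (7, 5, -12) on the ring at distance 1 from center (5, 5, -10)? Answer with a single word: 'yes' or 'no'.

|px - cx| = |7 - 5| = 2
|py - cy| = |5 - 5| = 0
|pz - cz| = |-12 - (-10)| = 2
distance = (2+0+2)/2 = 4/2 = 2
radius = 1; distance != radius -> no

Answer: no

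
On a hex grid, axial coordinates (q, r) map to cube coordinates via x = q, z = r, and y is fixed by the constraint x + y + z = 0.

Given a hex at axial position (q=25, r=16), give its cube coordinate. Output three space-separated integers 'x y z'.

Answer: 25 -41 16

Derivation:
x = q = 25
z = r = 16
y = -x - z = -(25) - (16) = -41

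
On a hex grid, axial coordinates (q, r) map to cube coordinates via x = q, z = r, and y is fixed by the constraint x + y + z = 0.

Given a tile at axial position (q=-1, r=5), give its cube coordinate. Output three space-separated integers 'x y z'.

Answer: -1 -4 5

Derivation:
x = q = -1
z = r = 5
y = -x - z = -(-1) - (5) = -4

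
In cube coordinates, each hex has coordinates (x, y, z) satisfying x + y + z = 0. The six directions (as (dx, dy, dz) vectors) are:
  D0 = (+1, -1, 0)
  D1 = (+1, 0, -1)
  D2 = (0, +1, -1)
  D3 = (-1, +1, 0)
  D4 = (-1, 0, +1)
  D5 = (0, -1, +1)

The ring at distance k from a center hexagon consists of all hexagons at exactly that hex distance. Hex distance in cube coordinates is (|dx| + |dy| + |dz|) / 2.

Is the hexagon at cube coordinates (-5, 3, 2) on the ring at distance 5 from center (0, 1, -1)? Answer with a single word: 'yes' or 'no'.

Answer: yes

Derivation:
|px - cx| = |-5 - 0| = 5
|py - cy| = |3 - 1| = 2
|pz - cz| = |2 - (-1)| = 3
distance = (5+2+3)/2 = 10/2 = 5
radius = 5; distance == radius -> yes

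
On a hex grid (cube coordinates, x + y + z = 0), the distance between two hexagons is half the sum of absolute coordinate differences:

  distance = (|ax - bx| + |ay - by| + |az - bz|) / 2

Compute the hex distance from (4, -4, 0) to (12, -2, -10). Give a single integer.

Answer: 10

Derivation:
|ax - bx| = |4 - 12| = 8
|ay - by| = |-4 - (-2)| = 2
|az - bz| = |0 - (-10)| = 10
distance = (8 + 2 + 10) / 2 = 20 / 2 = 10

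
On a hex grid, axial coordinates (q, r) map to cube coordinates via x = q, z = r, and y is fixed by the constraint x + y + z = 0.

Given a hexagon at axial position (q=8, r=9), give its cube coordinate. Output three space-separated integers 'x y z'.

x = q = 8
z = r = 9
y = -x - z = -(8) - (9) = -17

Answer: 8 -17 9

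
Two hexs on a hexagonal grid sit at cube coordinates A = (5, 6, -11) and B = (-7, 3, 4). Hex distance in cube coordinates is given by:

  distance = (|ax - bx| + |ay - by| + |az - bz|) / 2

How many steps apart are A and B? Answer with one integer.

|ax - bx| = |5 - (-7)| = 12
|ay - by| = |6 - 3| = 3
|az - bz| = |-11 - 4| = 15
distance = (12 + 3 + 15) / 2 = 30 / 2 = 15

Answer: 15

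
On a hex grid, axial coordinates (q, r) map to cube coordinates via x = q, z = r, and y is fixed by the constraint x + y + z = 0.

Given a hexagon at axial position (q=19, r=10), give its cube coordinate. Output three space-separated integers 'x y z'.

Answer: 19 -29 10

Derivation:
x = q = 19
z = r = 10
y = -x - z = -(19) - (10) = -29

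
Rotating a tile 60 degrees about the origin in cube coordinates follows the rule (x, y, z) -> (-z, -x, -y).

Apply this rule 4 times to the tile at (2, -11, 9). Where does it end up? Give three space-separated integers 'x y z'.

Start: (2, -11, 9)
Step 1: (2, -11, 9) -> (-(9), -(2), -(-11)) = (-9, -2, 11)
Step 2: (-9, -2, 11) -> (-(11), -(-9), -(-2)) = (-11, 9, 2)
Step 3: (-11, 9, 2) -> (-(2), -(-11), -(9)) = (-2, 11, -9)
Step 4: (-2, 11, -9) -> (-(-9), -(-2), -(11)) = (9, 2, -11)

Answer: 9 2 -11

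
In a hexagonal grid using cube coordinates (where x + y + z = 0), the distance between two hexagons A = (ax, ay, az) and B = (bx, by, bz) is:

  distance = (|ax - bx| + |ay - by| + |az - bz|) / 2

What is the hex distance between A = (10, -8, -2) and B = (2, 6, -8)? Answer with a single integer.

Answer: 14

Derivation:
|ax - bx| = |10 - 2| = 8
|ay - by| = |-8 - 6| = 14
|az - bz| = |-2 - (-8)| = 6
distance = (8 + 14 + 6) / 2 = 28 / 2 = 14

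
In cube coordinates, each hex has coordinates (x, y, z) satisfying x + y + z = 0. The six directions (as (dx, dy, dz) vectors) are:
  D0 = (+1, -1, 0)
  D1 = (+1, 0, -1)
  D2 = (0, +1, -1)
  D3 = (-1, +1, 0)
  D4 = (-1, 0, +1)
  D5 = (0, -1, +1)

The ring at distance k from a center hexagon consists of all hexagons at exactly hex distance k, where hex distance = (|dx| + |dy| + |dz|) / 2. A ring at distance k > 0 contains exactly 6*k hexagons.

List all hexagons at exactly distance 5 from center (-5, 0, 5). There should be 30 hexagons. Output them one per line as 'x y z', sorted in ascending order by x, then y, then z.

Walk ring at distance 5 from (-5, 0, 5):
Start at center + D4*5 = (-10, 0, 10)
  hex 0: (-10, 0, 10)
  hex 1: (-9, -1, 10)
  hex 2: (-8, -2, 10)
  hex 3: (-7, -3, 10)
  hex 4: (-6, -4, 10)
  hex 5: (-5, -5, 10)
  hex 6: (-4, -5, 9)
  hex 7: (-3, -5, 8)
  hex 8: (-2, -5, 7)
  hex 9: (-1, -5, 6)
  hex 10: (0, -5, 5)
  hex 11: (0, -4, 4)
  hex 12: (0, -3, 3)
  hex 13: (0, -2, 2)
  hex 14: (0, -1, 1)
  hex 15: (0, 0, 0)
  hex 16: (-1, 1, 0)
  hex 17: (-2, 2, 0)
  hex 18: (-3, 3, 0)
  hex 19: (-4, 4, 0)
  hex 20: (-5, 5, 0)
  hex 21: (-6, 5, 1)
  hex 22: (-7, 5, 2)
  hex 23: (-8, 5, 3)
  hex 24: (-9, 5, 4)
  hex 25: (-10, 5, 5)
  hex 26: (-10, 4, 6)
  hex 27: (-10, 3, 7)
  hex 28: (-10, 2, 8)
  hex 29: (-10, 1, 9)
Sorted: 30 hexes.

Answer: -10 0 10
-10 1 9
-10 2 8
-10 3 7
-10 4 6
-10 5 5
-9 -1 10
-9 5 4
-8 -2 10
-8 5 3
-7 -3 10
-7 5 2
-6 -4 10
-6 5 1
-5 -5 10
-5 5 0
-4 -5 9
-4 4 0
-3 -5 8
-3 3 0
-2 -5 7
-2 2 0
-1 -5 6
-1 1 0
0 -5 5
0 -4 4
0 -3 3
0 -2 2
0 -1 1
0 0 0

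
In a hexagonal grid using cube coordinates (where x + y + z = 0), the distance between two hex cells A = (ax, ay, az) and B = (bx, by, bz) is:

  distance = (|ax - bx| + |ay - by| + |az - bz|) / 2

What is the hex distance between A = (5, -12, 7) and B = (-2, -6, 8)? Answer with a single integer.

|ax - bx| = |5 - (-2)| = 7
|ay - by| = |-12 - (-6)| = 6
|az - bz| = |7 - 8| = 1
distance = (7 + 6 + 1) / 2 = 14 / 2 = 7

Answer: 7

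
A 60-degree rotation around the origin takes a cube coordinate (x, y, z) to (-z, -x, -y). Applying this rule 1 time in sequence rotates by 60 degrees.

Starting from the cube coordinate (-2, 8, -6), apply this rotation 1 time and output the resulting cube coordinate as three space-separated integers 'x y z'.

Answer: 6 2 -8

Derivation:
Start: (-2, 8, -6)
Step 1: (-2, 8, -6) -> (-(-6), -(-2), -(8)) = (6, 2, -8)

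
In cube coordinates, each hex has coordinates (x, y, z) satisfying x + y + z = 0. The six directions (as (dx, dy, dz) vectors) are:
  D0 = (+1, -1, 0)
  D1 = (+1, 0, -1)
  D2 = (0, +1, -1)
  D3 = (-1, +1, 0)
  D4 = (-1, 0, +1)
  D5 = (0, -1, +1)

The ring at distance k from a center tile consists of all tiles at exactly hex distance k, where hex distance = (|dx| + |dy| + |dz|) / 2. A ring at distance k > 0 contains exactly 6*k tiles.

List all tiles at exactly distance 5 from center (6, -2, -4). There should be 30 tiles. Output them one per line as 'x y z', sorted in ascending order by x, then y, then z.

Walk ring at distance 5 from (6, -2, -4):
Start at center + D4*5 = (1, -2, 1)
  hex 0: (1, -2, 1)
  hex 1: (2, -3, 1)
  hex 2: (3, -4, 1)
  hex 3: (4, -5, 1)
  hex 4: (5, -6, 1)
  hex 5: (6, -7, 1)
  hex 6: (7, -7, 0)
  hex 7: (8, -7, -1)
  hex 8: (9, -7, -2)
  hex 9: (10, -7, -3)
  hex 10: (11, -7, -4)
  hex 11: (11, -6, -5)
  hex 12: (11, -5, -6)
  hex 13: (11, -4, -7)
  hex 14: (11, -3, -8)
  hex 15: (11, -2, -9)
  hex 16: (10, -1, -9)
  hex 17: (9, 0, -9)
  hex 18: (8, 1, -9)
  hex 19: (7, 2, -9)
  hex 20: (6, 3, -9)
  hex 21: (5, 3, -8)
  hex 22: (4, 3, -7)
  hex 23: (3, 3, -6)
  hex 24: (2, 3, -5)
  hex 25: (1, 3, -4)
  hex 26: (1, 2, -3)
  hex 27: (1, 1, -2)
  hex 28: (1, 0, -1)
  hex 29: (1, -1, 0)
Sorted: 30 hexes.

Answer: 1 -2 1
1 -1 0
1 0 -1
1 1 -2
1 2 -3
1 3 -4
2 -3 1
2 3 -5
3 -4 1
3 3 -6
4 -5 1
4 3 -7
5 -6 1
5 3 -8
6 -7 1
6 3 -9
7 -7 0
7 2 -9
8 -7 -1
8 1 -9
9 -7 -2
9 0 -9
10 -7 -3
10 -1 -9
11 -7 -4
11 -6 -5
11 -5 -6
11 -4 -7
11 -3 -8
11 -2 -9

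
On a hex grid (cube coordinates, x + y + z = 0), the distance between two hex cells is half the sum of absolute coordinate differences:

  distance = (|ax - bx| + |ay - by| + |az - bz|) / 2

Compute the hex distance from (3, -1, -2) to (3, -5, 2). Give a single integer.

Answer: 4

Derivation:
|ax - bx| = |3 - 3| = 0
|ay - by| = |-1 - (-5)| = 4
|az - bz| = |-2 - 2| = 4
distance = (0 + 4 + 4) / 2 = 8 / 2 = 4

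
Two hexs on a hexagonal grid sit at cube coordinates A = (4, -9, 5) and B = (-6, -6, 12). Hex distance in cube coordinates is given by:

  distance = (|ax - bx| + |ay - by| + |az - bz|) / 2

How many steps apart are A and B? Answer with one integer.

Answer: 10

Derivation:
|ax - bx| = |4 - (-6)| = 10
|ay - by| = |-9 - (-6)| = 3
|az - bz| = |5 - 12| = 7
distance = (10 + 3 + 7) / 2 = 20 / 2 = 10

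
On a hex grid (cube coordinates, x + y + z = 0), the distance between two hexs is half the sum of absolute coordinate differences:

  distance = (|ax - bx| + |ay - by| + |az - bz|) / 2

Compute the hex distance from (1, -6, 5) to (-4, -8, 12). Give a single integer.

Answer: 7

Derivation:
|ax - bx| = |1 - (-4)| = 5
|ay - by| = |-6 - (-8)| = 2
|az - bz| = |5 - 12| = 7
distance = (5 + 2 + 7) / 2 = 14 / 2 = 7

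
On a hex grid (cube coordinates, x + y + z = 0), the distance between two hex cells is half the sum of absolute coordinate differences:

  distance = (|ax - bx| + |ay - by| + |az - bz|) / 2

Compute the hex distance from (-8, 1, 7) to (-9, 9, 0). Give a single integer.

Answer: 8

Derivation:
|ax - bx| = |-8 - (-9)| = 1
|ay - by| = |1 - 9| = 8
|az - bz| = |7 - 0| = 7
distance = (1 + 8 + 7) / 2 = 16 / 2 = 8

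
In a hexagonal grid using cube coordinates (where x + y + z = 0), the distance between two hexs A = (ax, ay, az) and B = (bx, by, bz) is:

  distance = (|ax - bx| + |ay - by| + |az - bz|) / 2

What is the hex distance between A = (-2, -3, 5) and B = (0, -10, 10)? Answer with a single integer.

|ax - bx| = |-2 - 0| = 2
|ay - by| = |-3 - (-10)| = 7
|az - bz| = |5 - 10| = 5
distance = (2 + 7 + 5) / 2 = 14 / 2 = 7

Answer: 7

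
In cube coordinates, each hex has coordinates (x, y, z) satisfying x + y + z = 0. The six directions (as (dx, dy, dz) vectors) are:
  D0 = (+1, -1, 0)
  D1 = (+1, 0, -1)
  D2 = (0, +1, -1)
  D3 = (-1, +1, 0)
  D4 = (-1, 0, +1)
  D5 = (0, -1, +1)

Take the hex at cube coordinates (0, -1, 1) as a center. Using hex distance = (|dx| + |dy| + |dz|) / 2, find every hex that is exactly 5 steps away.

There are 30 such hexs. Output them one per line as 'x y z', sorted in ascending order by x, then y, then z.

Walk ring at distance 5 from (0, -1, 1):
Start at center + D4*5 = (-5, -1, 6)
  hex 0: (-5, -1, 6)
  hex 1: (-4, -2, 6)
  hex 2: (-3, -3, 6)
  hex 3: (-2, -4, 6)
  hex 4: (-1, -5, 6)
  hex 5: (0, -6, 6)
  hex 6: (1, -6, 5)
  hex 7: (2, -6, 4)
  hex 8: (3, -6, 3)
  hex 9: (4, -6, 2)
  hex 10: (5, -6, 1)
  hex 11: (5, -5, 0)
  hex 12: (5, -4, -1)
  hex 13: (5, -3, -2)
  hex 14: (5, -2, -3)
  hex 15: (5, -1, -4)
  hex 16: (4, 0, -4)
  hex 17: (3, 1, -4)
  hex 18: (2, 2, -4)
  hex 19: (1, 3, -4)
  hex 20: (0, 4, -4)
  hex 21: (-1, 4, -3)
  hex 22: (-2, 4, -2)
  hex 23: (-3, 4, -1)
  hex 24: (-4, 4, 0)
  hex 25: (-5, 4, 1)
  hex 26: (-5, 3, 2)
  hex 27: (-5, 2, 3)
  hex 28: (-5, 1, 4)
  hex 29: (-5, 0, 5)
Sorted: 30 hexes.

Answer: -5 -1 6
-5 0 5
-5 1 4
-5 2 3
-5 3 2
-5 4 1
-4 -2 6
-4 4 0
-3 -3 6
-3 4 -1
-2 -4 6
-2 4 -2
-1 -5 6
-1 4 -3
0 -6 6
0 4 -4
1 -6 5
1 3 -4
2 -6 4
2 2 -4
3 -6 3
3 1 -4
4 -6 2
4 0 -4
5 -6 1
5 -5 0
5 -4 -1
5 -3 -2
5 -2 -3
5 -1 -4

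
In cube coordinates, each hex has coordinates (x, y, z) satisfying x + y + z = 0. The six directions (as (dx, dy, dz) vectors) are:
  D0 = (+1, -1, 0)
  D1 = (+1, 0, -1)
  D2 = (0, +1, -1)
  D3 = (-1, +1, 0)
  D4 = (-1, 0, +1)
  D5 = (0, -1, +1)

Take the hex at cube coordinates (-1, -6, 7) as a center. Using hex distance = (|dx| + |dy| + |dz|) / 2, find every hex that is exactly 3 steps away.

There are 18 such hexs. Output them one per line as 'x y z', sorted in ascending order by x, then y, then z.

Answer: -4 -6 10
-4 -5 9
-4 -4 8
-4 -3 7
-3 -7 10
-3 -3 6
-2 -8 10
-2 -3 5
-1 -9 10
-1 -3 4
0 -9 9
0 -4 4
1 -9 8
1 -5 4
2 -9 7
2 -8 6
2 -7 5
2 -6 4

Derivation:
Walk ring at distance 3 from (-1, -6, 7):
Start at center + D4*3 = (-4, -6, 10)
  hex 0: (-4, -6, 10)
  hex 1: (-3, -7, 10)
  hex 2: (-2, -8, 10)
  hex 3: (-1, -9, 10)
  hex 4: (0, -9, 9)
  hex 5: (1, -9, 8)
  hex 6: (2, -9, 7)
  hex 7: (2, -8, 6)
  hex 8: (2, -7, 5)
  hex 9: (2, -6, 4)
  hex 10: (1, -5, 4)
  hex 11: (0, -4, 4)
  hex 12: (-1, -3, 4)
  hex 13: (-2, -3, 5)
  hex 14: (-3, -3, 6)
  hex 15: (-4, -3, 7)
  hex 16: (-4, -4, 8)
  hex 17: (-4, -5, 9)
Sorted: 18 hexes.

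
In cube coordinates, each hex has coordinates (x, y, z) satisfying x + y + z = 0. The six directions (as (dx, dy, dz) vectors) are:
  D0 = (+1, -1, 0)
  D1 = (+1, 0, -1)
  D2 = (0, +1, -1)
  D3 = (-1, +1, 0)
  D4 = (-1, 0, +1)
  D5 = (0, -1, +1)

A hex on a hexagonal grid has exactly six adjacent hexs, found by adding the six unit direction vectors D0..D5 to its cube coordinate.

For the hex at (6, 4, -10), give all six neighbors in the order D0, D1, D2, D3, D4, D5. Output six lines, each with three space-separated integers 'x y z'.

Answer: 7 3 -10
7 4 -11
6 5 -11
5 5 -10
5 4 -9
6 3 -9

Derivation:
Center: (6, 4, -10). Add each direction:
  D0: (6, 4, -10) + (1, -1, 0) = (7, 3, -10)
  D1: (6, 4, -10) + (1, 0, -1) = (7, 4, -11)
  D2: (6, 4, -10) + (0, 1, -1) = (6, 5, -11)
  D3: (6, 4, -10) + (-1, 1, 0) = (5, 5, -10)
  D4: (6, 4, -10) + (-1, 0, 1) = (5, 4, -9)
  D5: (6, 4, -10) + (0, -1, 1) = (6, 3, -9)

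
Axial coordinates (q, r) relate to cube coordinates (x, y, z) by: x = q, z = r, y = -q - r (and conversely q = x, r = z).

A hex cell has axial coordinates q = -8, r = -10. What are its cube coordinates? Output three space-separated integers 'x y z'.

Answer: -8 18 -10

Derivation:
x = q = -8
z = r = -10
y = -x - z = -(-8) - (-10) = 18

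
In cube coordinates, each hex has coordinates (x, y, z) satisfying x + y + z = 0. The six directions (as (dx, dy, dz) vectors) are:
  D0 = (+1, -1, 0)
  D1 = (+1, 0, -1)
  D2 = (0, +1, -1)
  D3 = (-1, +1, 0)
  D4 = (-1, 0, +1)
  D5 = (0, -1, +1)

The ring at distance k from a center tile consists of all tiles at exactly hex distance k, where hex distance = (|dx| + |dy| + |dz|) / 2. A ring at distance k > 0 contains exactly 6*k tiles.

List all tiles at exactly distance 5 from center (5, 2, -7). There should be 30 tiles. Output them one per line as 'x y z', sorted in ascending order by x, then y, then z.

Walk ring at distance 5 from (5, 2, -7):
Start at center + D4*5 = (0, 2, -2)
  hex 0: (0, 2, -2)
  hex 1: (1, 1, -2)
  hex 2: (2, 0, -2)
  hex 3: (3, -1, -2)
  hex 4: (4, -2, -2)
  hex 5: (5, -3, -2)
  hex 6: (6, -3, -3)
  hex 7: (7, -3, -4)
  hex 8: (8, -3, -5)
  hex 9: (9, -3, -6)
  hex 10: (10, -3, -7)
  hex 11: (10, -2, -8)
  hex 12: (10, -1, -9)
  hex 13: (10, 0, -10)
  hex 14: (10, 1, -11)
  hex 15: (10, 2, -12)
  hex 16: (9, 3, -12)
  hex 17: (8, 4, -12)
  hex 18: (7, 5, -12)
  hex 19: (6, 6, -12)
  hex 20: (5, 7, -12)
  hex 21: (4, 7, -11)
  hex 22: (3, 7, -10)
  hex 23: (2, 7, -9)
  hex 24: (1, 7, -8)
  hex 25: (0, 7, -7)
  hex 26: (0, 6, -6)
  hex 27: (0, 5, -5)
  hex 28: (0, 4, -4)
  hex 29: (0, 3, -3)
Sorted: 30 hexes.

Answer: 0 2 -2
0 3 -3
0 4 -4
0 5 -5
0 6 -6
0 7 -7
1 1 -2
1 7 -8
2 0 -2
2 7 -9
3 -1 -2
3 7 -10
4 -2 -2
4 7 -11
5 -3 -2
5 7 -12
6 -3 -3
6 6 -12
7 -3 -4
7 5 -12
8 -3 -5
8 4 -12
9 -3 -6
9 3 -12
10 -3 -7
10 -2 -8
10 -1 -9
10 0 -10
10 1 -11
10 2 -12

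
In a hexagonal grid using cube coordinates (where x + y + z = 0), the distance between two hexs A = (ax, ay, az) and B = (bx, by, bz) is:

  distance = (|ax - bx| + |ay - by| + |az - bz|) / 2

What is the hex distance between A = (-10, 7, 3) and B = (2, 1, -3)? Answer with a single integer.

Answer: 12

Derivation:
|ax - bx| = |-10 - 2| = 12
|ay - by| = |7 - 1| = 6
|az - bz| = |3 - (-3)| = 6
distance = (12 + 6 + 6) / 2 = 24 / 2 = 12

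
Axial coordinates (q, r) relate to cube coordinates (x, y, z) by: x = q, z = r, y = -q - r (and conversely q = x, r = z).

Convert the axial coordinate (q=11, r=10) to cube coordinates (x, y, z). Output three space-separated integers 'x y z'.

Answer: 11 -21 10

Derivation:
x = q = 11
z = r = 10
y = -x - z = -(11) - (10) = -21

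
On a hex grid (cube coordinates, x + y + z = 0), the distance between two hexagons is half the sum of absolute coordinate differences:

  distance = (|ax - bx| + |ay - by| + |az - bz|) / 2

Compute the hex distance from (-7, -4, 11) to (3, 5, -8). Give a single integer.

Answer: 19

Derivation:
|ax - bx| = |-7 - 3| = 10
|ay - by| = |-4 - 5| = 9
|az - bz| = |11 - (-8)| = 19
distance = (10 + 9 + 19) / 2 = 38 / 2 = 19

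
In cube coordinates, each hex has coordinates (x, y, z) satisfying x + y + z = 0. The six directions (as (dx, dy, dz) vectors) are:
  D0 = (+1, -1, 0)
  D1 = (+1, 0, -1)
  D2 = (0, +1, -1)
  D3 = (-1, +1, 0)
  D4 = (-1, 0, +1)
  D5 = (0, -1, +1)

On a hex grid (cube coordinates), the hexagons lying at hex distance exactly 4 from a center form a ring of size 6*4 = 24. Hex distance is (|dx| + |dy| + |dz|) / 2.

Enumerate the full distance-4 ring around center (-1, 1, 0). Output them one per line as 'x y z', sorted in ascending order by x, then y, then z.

Walk ring at distance 4 from (-1, 1, 0):
Start at center + D4*4 = (-5, 1, 4)
  hex 0: (-5, 1, 4)
  hex 1: (-4, 0, 4)
  hex 2: (-3, -1, 4)
  hex 3: (-2, -2, 4)
  hex 4: (-1, -3, 4)
  hex 5: (0, -3, 3)
  hex 6: (1, -3, 2)
  hex 7: (2, -3, 1)
  hex 8: (3, -3, 0)
  hex 9: (3, -2, -1)
  hex 10: (3, -1, -2)
  hex 11: (3, 0, -3)
  hex 12: (3, 1, -4)
  hex 13: (2, 2, -4)
  hex 14: (1, 3, -4)
  hex 15: (0, 4, -4)
  hex 16: (-1, 5, -4)
  hex 17: (-2, 5, -3)
  hex 18: (-3, 5, -2)
  hex 19: (-4, 5, -1)
  hex 20: (-5, 5, 0)
  hex 21: (-5, 4, 1)
  hex 22: (-5, 3, 2)
  hex 23: (-5, 2, 3)
Sorted: 24 hexes.

Answer: -5 1 4
-5 2 3
-5 3 2
-5 4 1
-5 5 0
-4 0 4
-4 5 -1
-3 -1 4
-3 5 -2
-2 -2 4
-2 5 -3
-1 -3 4
-1 5 -4
0 -3 3
0 4 -4
1 -3 2
1 3 -4
2 -3 1
2 2 -4
3 -3 0
3 -2 -1
3 -1 -2
3 0 -3
3 1 -4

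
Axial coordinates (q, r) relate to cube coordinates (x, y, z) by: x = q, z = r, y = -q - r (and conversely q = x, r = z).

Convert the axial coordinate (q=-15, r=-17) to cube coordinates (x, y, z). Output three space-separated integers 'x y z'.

x = q = -15
z = r = -17
y = -x - z = -(-15) - (-17) = 32

Answer: -15 32 -17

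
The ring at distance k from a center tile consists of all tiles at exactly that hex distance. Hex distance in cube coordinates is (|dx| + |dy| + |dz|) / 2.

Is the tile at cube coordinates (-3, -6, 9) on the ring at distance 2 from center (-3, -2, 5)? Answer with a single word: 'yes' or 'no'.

|px - cx| = |-3 - (-3)| = 0
|py - cy| = |-6 - (-2)| = 4
|pz - cz| = |9 - 5| = 4
distance = (0+4+4)/2 = 8/2 = 4
radius = 2; distance != radius -> no

Answer: no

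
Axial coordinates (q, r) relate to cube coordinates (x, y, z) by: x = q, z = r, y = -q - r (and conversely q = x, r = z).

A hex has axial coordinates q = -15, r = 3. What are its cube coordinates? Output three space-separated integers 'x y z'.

x = q = -15
z = r = 3
y = -x - z = -(-15) - (3) = 12

Answer: -15 12 3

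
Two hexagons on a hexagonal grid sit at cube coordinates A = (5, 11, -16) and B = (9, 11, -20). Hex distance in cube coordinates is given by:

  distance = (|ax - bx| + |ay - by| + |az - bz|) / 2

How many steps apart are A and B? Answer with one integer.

|ax - bx| = |5 - 9| = 4
|ay - by| = |11 - 11| = 0
|az - bz| = |-16 - (-20)| = 4
distance = (4 + 0 + 4) / 2 = 8 / 2 = 4

Answer: 4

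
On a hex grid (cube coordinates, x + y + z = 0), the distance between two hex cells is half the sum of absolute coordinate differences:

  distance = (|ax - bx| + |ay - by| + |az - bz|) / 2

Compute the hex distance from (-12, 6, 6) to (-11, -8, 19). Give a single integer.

|ax - bx| = |-12 - (-11)| = 1
|ay - by| = |6 - (-8)| = 14
|az - bz| = |6 - 19| = 13
distance = (1 + 14 + 13) / 2 = 28 / 2 = 14

Answer: 14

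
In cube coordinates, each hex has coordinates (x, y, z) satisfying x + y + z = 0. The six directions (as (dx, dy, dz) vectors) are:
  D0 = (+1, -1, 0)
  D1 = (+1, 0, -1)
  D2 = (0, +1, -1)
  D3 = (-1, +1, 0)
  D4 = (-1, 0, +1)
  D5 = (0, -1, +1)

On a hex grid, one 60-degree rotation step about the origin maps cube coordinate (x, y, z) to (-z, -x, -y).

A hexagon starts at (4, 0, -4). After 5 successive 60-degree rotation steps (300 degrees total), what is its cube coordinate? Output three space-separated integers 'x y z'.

Answer: 0 4 -4

Derivation:
Start: (4, 0, -4)
Step 1: (4, 0, -4) -> (-(-4), -(4), -(0)) = (4, -4, 0)
Step 2: (4, -4, 0) -> (-(0), -(4), -(-4)) = (0, -4, 4)
Step 3: (0, -4, 4) -> (-(4), -(0), -(-4)) = (-4, 0, 4)
Step 4: (-4, 0, 4) -> (-(4), -(-4), -(0)) = (-4, 4, 0)
Step 5: (-4, 4, 0) -> (-(0), -(-4), -(4)) = (0, 4, -4)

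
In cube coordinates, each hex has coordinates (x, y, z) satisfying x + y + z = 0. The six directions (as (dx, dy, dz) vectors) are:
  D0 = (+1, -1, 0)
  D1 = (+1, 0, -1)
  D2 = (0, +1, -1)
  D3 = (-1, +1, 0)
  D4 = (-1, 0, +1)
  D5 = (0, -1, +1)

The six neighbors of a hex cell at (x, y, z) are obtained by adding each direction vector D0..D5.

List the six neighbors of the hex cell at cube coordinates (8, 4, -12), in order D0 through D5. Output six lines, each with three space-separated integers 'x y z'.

Center: (8, 4, -12). Add each direction:
  D0: (8, 4, -12) + (1, -1, 0) = (9, 3, -12)
  D1: (8, 4, -12) + (1, 0, -1) = (9, 4, -13)
  D2: (8, 4, -12) + (0, 1, -1) = (8, 5, -13)
  D3: (8, 4, -12) + (-1, 1, 0) = (7, 5, -12)
  D4: (8, 4, -12) + (-1, 0, 1) = (7, 4, -11)
  D5: (8, 4, -12) + (0, -1, 1) = (8, 3, -11)

Answer: 9 3 -12
9 4 -13
8 5 -13
7 5 -12
7 4 -11
8 3 -11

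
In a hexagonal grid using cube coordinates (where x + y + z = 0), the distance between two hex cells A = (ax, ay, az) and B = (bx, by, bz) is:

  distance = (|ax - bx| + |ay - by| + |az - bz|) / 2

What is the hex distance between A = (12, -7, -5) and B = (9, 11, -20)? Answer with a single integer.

Answer: 18

Derivation:
|ax - bx| = |12 - 9| = 3
|ay - by| = |-7 - 11| = 18
|az - bz| = |-5 - (-20)| = 15
distance = (3 + 18 + 15) / 2 = 36 / 2 = 18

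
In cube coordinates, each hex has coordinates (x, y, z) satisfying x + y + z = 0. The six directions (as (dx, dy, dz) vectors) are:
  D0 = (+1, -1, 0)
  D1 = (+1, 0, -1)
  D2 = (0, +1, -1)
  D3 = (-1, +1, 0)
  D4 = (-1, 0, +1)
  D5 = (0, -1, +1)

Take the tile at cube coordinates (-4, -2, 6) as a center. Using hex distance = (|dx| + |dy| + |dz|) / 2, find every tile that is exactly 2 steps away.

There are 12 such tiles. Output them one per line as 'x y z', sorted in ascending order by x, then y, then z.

Walk ring at distance 2 from (-4, -2, 6):
Start at center + D4*2 = (-6, -2, 8)
  hex 0: (-6, -2, 8)
  hex 1: (-5, -3, 8)
  hex 2: (-4, -4, 8)
  hex 3: (-3, -4, 7)
  hex 4: (-2, -4, 6)
  hex 5: (-2, -3, 5)
  hex 6: (-2, -2, 4)
  hex 7: (-3, -1, 4)
  hex 8: (-4, 0, 4)
  hex 9: (-5, 0, 5)
  hex 10: (-6, 0, 6)
  hex 11: (-6, -1, 7)
Sorted: 12 hexes.

Answer: -6 -2 8
-6 -1 7
-6 0 6
-5 -3 8
-5 0 5
-4 -4 8
-4 0 4
-3 -4 7
-3 -1 4
-2 -4 6
-2 -3 5
-2 -2 4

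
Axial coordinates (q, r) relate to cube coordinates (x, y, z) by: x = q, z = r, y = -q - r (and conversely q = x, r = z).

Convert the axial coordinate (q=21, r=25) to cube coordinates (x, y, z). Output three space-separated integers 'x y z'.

Answer: 21 -46 25

Derivation:
x = q = 21
z = r = 25
y = -x - z = -(21) - (25) = -46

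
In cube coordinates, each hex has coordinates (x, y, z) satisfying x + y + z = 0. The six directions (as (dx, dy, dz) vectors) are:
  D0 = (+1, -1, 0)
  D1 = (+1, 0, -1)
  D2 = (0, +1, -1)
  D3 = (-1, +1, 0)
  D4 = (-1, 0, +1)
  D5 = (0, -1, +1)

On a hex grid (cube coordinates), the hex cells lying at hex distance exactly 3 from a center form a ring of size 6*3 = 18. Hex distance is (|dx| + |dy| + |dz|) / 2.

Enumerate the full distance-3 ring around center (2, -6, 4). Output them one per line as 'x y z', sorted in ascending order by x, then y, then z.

Answer: -1 -6 7
-1 -5 6
-1 -4 5
-1 -3 4
0 -7 7
0 -3 3
1 -8 7
1 -3 2
2 -9 7
2 -3 1
3 -9 6
3 -4 1
4 -9 5
4 -5 1
5 -9 4
5 -8 3
5 -7 2
5 -6 1

Derivation:
Walk ring at distance 3 from (2, -6, 4):
Start at center + D4*3 = (-1, -6, 7)
  hex 0: (-1, -6, 7)
  hex 1: (0, -7, 7)
  hex 2: (1, -8, 7)
  hex 3: (2, -9, 7)
  hex 4: (3, -9, 6)
  hex 5: (4, -9, 5)
  hex 6: (5, -9, 4)
  hex 7: (5, -8, 3)
  hex 8: (5, -7, 2)
  hex 9: (5, -6, 1)
  hex 10: (4, -5, 1)
  hex 11: (3, -4, 1)
  hex 12: (2, -3, 1)
  hex 13: (1, -3, 2)
  hex 14: (0, -3, 3)
  hex 15: (-1, -3, 4)
  hex 16: (-1, -4, 5)
  hex 17: (-1, -5, 6)
Sorted: 18 hexes.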